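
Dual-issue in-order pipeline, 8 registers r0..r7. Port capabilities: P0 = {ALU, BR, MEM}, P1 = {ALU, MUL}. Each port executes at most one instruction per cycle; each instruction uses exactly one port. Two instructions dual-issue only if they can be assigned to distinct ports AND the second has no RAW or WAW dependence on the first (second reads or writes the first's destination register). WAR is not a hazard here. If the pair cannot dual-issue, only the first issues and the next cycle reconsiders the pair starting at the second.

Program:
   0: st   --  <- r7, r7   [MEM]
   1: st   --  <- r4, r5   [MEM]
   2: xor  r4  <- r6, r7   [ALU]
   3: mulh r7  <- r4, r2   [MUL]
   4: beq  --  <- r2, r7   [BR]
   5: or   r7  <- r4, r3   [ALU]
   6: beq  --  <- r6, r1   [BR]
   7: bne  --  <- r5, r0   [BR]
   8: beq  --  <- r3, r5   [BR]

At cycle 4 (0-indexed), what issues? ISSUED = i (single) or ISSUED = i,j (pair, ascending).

c0: i0 st.MEM  no-port MEM/MEM
c1: i1+i2 st.MEM;xor.ALU  2-wide
c2: i3 mulh.MUL  RAW r7
c3: i4+i5 beq.BR;or.ALU  2-wide
c4: i6 beq.BR  no-port BR/BR
c5: i7 bne.BR  no-port BR/BR
c6: i8 beq.BR  tail

ISSUED = 6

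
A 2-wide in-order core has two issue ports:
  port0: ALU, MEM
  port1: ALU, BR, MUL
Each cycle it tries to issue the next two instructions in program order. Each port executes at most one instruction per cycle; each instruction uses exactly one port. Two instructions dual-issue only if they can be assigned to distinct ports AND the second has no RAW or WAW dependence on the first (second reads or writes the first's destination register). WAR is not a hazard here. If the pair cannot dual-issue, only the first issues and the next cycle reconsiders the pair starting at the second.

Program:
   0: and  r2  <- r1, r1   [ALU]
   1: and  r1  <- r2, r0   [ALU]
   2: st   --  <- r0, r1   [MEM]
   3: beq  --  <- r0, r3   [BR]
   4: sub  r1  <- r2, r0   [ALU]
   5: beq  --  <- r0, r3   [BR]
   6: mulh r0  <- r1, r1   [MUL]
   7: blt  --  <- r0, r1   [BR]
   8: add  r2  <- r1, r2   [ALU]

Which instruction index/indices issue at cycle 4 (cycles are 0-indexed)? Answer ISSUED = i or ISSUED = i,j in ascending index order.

ISSUED = 6

#0 head=0: and i0 RAW r2
#1 head=1: and i1 RAW r1
#2 head=2: st/beq i2+i3 dual
#3 head=4: sub/beq i4+i5 dual
#4 head=6: mulh i6 no-port MUL/BR
#5 head=7: blt/add i7+i8 dual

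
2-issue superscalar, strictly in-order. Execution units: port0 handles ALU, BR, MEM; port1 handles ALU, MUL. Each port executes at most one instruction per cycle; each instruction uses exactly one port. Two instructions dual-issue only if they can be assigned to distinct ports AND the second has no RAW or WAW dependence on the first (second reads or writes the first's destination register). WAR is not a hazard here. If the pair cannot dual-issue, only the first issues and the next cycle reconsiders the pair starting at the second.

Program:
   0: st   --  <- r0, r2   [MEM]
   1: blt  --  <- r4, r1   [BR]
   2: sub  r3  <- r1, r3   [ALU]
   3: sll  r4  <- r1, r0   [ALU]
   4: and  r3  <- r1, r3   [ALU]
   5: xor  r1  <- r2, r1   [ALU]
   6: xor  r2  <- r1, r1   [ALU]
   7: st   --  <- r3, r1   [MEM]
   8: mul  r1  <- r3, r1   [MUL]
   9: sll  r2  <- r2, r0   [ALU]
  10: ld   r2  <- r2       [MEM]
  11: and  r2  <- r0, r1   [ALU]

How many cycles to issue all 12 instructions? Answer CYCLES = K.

CYCLES = 8

c0: i0 st  no-port MEM/BR
c1: i1&i2 blt/sub  pair
c2: i3&i4 sll/and  pair
c3: i5 xor  RAW r1
c4: i6&i7 xor/st  pair
c5: i8&i9 mul/sll  pair
c6: i10 ld  WAW r2
c7: i11 and  tail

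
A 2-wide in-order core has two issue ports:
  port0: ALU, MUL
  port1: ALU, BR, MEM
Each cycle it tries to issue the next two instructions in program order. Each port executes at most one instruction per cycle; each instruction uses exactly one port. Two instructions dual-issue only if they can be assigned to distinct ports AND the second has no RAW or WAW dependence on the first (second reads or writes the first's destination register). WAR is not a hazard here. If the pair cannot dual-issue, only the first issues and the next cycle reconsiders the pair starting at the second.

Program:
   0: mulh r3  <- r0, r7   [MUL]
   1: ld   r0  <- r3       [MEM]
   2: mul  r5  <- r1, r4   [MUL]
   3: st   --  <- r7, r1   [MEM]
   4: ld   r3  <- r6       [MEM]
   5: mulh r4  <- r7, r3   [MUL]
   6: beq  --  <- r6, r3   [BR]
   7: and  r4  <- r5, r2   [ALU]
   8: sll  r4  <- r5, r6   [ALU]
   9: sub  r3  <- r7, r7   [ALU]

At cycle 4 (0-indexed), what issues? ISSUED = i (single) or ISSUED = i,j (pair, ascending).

c0: i0 mulh  RAW r3
c1: i1,i2 ld+mul  dual
c2: i3 st  no-port MEM/MEM
c3: i4 ld  RAW r3
c4: i5,i6 mulh+beq  dual
c5: i7 and  WAW r4
c6: i8,i9 sll+sub  dual

ISSUED = 5,6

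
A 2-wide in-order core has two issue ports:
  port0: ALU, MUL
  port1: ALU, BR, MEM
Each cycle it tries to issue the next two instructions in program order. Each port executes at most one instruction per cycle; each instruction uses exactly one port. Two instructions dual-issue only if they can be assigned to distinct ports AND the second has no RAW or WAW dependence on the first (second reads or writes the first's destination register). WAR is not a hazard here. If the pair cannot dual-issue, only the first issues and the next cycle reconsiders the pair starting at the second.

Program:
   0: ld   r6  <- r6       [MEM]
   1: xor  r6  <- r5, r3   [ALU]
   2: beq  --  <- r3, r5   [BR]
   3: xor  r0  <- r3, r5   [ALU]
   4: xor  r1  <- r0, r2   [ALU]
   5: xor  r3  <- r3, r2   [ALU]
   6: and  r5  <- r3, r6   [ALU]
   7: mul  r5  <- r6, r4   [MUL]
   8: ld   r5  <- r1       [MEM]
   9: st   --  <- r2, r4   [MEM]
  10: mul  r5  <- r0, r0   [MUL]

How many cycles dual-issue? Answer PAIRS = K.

0. ld.MEM @i0  | WAW r6
1. xor.ALU+beq.BR @i1,i2  | 2-wide
2. xor.ALU @i3  | RAW r0
3. xor.ALU+xor.ALU @i4,i5  | 2-wide
4. and.ALU @i6  | WAW r5
5. mul.MUL @i7  | WAW r5
6. ld.MEM @i8  | no-port MEM/MEM
7. st.MEM+mul.MUL @i9,i10  | 2-wide

PAIRS = 3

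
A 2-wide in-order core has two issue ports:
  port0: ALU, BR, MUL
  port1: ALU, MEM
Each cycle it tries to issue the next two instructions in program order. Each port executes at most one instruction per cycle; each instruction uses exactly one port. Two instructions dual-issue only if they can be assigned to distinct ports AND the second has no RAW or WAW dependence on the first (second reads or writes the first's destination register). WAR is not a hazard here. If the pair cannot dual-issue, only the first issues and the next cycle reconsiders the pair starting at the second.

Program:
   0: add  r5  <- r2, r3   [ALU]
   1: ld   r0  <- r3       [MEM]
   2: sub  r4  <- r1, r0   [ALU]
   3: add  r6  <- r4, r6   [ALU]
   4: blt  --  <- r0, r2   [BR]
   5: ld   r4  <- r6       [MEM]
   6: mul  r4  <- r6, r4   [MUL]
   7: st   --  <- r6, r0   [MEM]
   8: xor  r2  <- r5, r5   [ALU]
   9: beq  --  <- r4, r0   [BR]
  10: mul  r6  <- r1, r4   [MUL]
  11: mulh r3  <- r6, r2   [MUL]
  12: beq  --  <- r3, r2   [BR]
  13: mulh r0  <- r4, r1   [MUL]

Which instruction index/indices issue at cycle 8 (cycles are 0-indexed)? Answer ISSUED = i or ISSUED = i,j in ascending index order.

ISSUED = 12

#0 head=0: add.ALU/ld.MEM i0,i1 pair
#1 head=2: sub.ALU i2 RAW r4
#2 head=3: add.ALU/blt.BR i3,i4 pair
#3 head=5: ld.MEM i5 RAW+WAW r4
#4 head=6: mul.MUL/st.MEM i6,i7 pair
#5 head=8: xor.ALU/beq.BR i8,i9 pair
#6 head=10: mul.MUL i10 no-port MUL/MUL
#7 head=11: mulh.MUL i11 no-port MUL/BR
#8 head=12: beq.BR i12 no-port BR/MUL
#9 head=13: mulh.MUL i13 tail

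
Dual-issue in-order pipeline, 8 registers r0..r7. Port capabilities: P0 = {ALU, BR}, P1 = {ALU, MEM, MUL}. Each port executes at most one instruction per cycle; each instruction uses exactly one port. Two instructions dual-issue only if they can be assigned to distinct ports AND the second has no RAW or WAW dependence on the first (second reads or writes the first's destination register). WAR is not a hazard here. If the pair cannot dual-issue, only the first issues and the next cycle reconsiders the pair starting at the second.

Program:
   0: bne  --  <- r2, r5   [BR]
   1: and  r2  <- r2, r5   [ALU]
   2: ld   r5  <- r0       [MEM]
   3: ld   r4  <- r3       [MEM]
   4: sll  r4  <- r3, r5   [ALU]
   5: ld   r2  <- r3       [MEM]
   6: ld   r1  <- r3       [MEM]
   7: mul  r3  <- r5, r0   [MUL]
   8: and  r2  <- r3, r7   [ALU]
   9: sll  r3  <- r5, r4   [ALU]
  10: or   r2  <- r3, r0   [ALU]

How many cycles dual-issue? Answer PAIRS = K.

PAIRS = 3

[0] i0&i1  bne;and  -- pair
[1] i2  ld  -- no-port MEM/MEM
[2] i3  ld  -- WAW r4
[3] i4&i5  sll;ld  -- pair
[4] i6  ld  -- no-port MEM/MUL
[5] i7  mul  -- RAW r3
[6] i8&i9  and;sll  -- pair
[7] i10  or  -- tail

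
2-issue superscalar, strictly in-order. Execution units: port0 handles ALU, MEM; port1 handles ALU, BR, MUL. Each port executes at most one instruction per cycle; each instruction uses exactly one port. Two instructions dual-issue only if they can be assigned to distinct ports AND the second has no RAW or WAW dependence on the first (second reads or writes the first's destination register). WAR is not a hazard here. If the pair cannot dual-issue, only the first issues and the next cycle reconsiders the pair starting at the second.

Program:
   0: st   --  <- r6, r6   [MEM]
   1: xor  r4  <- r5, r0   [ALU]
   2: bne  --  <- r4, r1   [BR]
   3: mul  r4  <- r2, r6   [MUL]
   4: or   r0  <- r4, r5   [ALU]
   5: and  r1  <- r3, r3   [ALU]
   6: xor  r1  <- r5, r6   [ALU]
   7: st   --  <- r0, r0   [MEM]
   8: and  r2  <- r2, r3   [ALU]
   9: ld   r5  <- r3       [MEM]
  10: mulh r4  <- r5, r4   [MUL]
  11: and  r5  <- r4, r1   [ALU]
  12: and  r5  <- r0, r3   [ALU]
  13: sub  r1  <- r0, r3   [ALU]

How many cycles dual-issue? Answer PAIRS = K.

  cy0 -> i0/i1 (st xor) 2-wide
  cy1 -> i2 (bne) no-port BR/MUL
  cy2 -> i3 (mul) RAW r4
  cy3 -> i4/i5 (or and) 2-wide
  cy4 -> i6/i7 (xor st) 2-wide
  cy5 -> i8/i9 (and ld) 2-wide
  cy6 -> i10 (mulh) RAW r4
  cy7 -> i11 (and) WAW r5
  cy8 -> i12/i13 (and sub) 2-wide

PAIRS = 5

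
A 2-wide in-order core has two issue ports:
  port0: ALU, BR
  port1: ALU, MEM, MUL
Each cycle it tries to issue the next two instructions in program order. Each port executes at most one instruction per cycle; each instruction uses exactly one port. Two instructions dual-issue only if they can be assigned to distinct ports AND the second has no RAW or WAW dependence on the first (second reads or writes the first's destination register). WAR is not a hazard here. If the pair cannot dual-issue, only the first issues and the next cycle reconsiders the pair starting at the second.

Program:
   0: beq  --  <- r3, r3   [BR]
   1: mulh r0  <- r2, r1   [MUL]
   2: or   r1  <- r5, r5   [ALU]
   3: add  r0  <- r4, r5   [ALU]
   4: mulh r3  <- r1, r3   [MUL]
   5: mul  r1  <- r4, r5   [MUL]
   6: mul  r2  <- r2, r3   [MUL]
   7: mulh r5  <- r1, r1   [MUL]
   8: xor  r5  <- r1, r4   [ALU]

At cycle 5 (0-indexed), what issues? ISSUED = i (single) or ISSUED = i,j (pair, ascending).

[0] i0+i1  beq;mulh  -- dual
[1] i2+i3  or;add  -- dual
[2] i4  mulh  -- no-port MUL/MUL
[3] i5  mul  -- no-port MUL/MUL
[4] i6  mul  -- no-port MUL/MUL
[5] i7  mulh  -- WAW r5
[6] i8  xor  -- tail

ISSUED = 7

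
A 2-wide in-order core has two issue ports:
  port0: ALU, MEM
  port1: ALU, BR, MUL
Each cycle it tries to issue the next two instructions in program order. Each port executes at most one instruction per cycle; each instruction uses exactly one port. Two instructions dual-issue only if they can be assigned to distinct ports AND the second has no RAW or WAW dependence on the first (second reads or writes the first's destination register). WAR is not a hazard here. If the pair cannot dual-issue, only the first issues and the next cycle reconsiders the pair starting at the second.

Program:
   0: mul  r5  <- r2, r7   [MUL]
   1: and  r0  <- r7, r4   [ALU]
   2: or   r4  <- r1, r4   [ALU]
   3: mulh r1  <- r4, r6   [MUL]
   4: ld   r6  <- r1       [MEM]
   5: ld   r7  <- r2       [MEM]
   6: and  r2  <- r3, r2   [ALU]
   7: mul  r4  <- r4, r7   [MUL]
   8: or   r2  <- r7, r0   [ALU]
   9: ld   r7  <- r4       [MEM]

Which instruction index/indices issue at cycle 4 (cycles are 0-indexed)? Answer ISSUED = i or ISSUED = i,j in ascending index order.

ISSUED = 5,6

0. mul.MUL/and.ALU @i0&i1  | dual
1. or.ALU @i2  | RAW r4
2. mulh.MUL @i3  | RAW r1
3. ld.MEM @i4  | no-port MEM/MEM
4. ld.MEM/and.ALU @i5&i6  | dual
5. mul.MUL/or.ALU @i7&i8  | dual
6. ld.MEM @i9  | tail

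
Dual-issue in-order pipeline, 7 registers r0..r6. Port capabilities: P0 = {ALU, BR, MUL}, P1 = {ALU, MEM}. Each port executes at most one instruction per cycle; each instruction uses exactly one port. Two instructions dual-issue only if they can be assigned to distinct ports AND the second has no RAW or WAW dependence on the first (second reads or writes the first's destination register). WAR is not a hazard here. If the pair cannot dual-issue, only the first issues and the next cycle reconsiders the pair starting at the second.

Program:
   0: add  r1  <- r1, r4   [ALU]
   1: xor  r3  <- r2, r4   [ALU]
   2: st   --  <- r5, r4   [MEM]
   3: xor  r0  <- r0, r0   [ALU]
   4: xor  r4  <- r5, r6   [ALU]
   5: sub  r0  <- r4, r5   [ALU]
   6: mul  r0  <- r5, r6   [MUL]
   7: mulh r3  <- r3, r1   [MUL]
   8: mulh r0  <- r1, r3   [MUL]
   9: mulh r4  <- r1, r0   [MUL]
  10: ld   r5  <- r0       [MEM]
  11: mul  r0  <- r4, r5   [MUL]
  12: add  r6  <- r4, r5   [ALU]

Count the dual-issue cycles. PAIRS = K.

[0] i0/i1  add.ALU xor.ALU  -- 2-wide
[1] i2/i3  st.MEM xor.ALU  -- 2-wide
[2] i4  xor.ALU  -- RAW r4
[3] i5  sub.ALU  -- WAW r0
[4] i6  mul.MUL  -- no-port MUL/MUL
[5] i7  mulh.MUL  -- no-port MUL/MUL
[6] i8  mulh.MUL  -- no-port MUL/MUL
[7] i9/i10  mulh.MUL ld.MEM  -- 2-wide
[8] i11/i12  mul.MUL add.ALU  -- 2-wide

PAIRS = 4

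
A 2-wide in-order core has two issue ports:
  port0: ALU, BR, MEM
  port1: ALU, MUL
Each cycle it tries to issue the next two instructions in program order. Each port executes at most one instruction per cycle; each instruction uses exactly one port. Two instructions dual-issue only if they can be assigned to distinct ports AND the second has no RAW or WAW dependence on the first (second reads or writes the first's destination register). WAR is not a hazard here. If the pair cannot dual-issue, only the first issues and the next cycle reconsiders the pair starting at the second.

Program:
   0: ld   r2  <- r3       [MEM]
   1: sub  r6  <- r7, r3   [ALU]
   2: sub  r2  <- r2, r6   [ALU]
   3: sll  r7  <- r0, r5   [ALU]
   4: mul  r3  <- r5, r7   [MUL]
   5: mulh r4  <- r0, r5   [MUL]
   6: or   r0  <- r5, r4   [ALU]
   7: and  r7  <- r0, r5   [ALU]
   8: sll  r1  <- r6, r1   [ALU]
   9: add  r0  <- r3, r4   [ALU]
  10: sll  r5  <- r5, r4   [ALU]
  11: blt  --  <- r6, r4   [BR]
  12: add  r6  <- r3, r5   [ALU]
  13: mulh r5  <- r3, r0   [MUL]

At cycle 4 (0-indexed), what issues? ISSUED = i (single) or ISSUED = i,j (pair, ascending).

0. ld.MEM sub.ALU @i0/i1  | 2-wide
1. sub.ALU sll.ALU @i2/i3  | 2-wide
2. mul.MUL @i4  | no-port MUL/MUL
3. mulh.MUL @i5  | RAW r4
4. or.ALU @i6  | RAW r0
5. and.ALU sll.ALU @i7/i8  | 2-wide
6. add.ALU sll.ALU @i9/i10  | 2-wide
7. blt.BR add.ALU @i11/i12  | 2-wide
8. mulh.MUL @i13  | tail

ISSUED = 6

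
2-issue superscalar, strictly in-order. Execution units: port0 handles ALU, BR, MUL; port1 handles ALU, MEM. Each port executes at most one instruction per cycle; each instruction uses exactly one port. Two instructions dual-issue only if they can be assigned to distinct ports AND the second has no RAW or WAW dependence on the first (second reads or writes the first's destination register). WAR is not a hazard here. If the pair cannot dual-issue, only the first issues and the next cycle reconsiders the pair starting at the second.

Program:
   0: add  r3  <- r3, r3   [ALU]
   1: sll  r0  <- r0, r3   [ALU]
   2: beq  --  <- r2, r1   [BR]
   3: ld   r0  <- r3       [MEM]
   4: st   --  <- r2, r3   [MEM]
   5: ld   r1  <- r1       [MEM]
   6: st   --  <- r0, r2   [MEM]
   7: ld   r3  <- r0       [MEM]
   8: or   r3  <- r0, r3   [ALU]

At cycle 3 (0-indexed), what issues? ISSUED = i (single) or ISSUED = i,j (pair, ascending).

ISSUED = 4

c0: i0 add.ALU  RAW r3
c1: i1,i2 sll.ALU beq.BR  pair
c2: i3 ld.MEM  no-port MEM/MEM
c3: i4 st.MEM  no-port MEM/MEM
c4: i5 ld.MEM  no-port MEM/MEM
c5: i6 st.MEM  no-port MEM/MEM
c6: i7 ld.MEM  RAW+WAW r3
c7: i8 or.ALU  tail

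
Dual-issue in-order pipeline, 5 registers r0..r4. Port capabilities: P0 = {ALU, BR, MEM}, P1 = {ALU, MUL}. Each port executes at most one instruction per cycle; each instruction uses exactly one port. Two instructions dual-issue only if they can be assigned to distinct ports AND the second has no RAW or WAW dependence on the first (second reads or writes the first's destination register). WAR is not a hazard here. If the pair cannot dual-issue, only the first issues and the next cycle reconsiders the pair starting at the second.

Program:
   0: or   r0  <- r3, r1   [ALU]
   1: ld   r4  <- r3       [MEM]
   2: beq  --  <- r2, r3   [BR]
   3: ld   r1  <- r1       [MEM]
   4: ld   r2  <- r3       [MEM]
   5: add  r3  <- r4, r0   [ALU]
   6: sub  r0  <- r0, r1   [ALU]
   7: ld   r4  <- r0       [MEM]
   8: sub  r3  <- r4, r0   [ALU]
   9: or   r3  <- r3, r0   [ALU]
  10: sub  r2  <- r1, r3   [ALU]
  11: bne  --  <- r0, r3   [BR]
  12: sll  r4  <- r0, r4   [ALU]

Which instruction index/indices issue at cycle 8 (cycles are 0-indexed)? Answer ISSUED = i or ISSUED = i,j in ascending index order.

[0] i0&i1  or.ALU ld.MEM  -- dual
[1] i2  beq.BR  -- no-port BR/MEM
[2] i3  ld.MEM  -- no-port MEM/MEM
[3] i4&i5  ld.MEM add.ALU  -- dual
[4] i6  sub.ALU  -- RAW r0
[5] i7  ld.MEM  -- RAW r4
[6] i8  sub.ALU  -- RAW+WAW r3
[7] i9  or.ALU  -- RAW r3
[8] i10&i11  sub.ALU bne.BR  -- dual
[9] i12  sll.ALU  -- tail

ISSUED = 10,11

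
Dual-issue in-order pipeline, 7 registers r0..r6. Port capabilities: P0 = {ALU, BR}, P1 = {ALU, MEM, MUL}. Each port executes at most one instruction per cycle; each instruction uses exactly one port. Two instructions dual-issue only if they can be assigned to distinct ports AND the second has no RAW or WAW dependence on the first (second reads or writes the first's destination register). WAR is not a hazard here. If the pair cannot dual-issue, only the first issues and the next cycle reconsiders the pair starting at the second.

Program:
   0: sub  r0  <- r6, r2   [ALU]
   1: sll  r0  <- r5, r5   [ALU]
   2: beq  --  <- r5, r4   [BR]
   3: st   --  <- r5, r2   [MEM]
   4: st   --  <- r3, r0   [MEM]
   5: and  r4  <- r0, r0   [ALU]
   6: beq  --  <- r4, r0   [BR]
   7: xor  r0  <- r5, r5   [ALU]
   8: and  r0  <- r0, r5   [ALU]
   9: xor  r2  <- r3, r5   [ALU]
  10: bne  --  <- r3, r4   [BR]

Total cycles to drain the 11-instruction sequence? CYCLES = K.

CYCLES = 7

0. sub @i0  | WAW r0
1. sll beq @i1/i2  | 2-wide
2. st @i3  | no-port MEM/MEM
3. st and @i4/i5  | 2-wide
4. beq xor @i6/i7  | 2-wide
5. and xor @i8/i9  | 2-wide
6. bne @i10  | tail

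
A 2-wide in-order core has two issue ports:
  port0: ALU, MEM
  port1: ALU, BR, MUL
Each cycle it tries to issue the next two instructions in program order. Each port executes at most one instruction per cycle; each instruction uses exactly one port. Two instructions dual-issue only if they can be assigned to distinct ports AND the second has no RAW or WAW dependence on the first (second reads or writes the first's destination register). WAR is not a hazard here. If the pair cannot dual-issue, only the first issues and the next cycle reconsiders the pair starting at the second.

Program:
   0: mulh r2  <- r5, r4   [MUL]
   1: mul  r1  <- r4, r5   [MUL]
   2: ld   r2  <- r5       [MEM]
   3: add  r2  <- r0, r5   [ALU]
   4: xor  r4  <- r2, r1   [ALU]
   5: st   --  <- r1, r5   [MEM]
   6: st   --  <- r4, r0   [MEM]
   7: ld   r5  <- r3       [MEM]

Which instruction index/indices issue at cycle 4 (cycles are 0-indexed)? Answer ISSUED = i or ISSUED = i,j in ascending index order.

#0 head=0: mulh i0 no-port MUL/MUL
#1 head=1: mul ld i1+i2 2-wide
#2 head=3: add i3 RAW r2
#3 head=4: xor st i4+i5 2-wide
#4 head=6: st i6 no-port MEM/MEM
#5 head=7: ld i7 tail

ISSUED = 6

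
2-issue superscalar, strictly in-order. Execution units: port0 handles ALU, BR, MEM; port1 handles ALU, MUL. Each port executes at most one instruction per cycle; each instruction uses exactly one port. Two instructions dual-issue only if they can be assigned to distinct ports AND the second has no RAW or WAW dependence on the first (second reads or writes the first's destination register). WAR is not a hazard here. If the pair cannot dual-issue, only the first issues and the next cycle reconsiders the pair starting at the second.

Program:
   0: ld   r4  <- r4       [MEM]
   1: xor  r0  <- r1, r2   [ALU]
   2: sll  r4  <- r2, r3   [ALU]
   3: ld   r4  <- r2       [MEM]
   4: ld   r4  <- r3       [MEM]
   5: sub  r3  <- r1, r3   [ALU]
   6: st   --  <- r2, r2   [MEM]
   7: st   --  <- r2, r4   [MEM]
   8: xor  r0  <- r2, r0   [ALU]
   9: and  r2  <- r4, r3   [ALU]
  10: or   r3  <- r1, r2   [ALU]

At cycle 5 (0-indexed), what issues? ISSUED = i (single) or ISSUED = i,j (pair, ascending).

ISSUED = 7,8

#0 head=0: ld.MEM/xor.ALU i0/i1 dual
#1 head=2: sll.ALU i2 WAW r4
#2 head=3: ld.MEM i3 no-port MEM/MEM
#3 head=4: ld.MEM/sub.ALU i4/i5 dual
#4 head=6: st.MEM i6 no-port MEM/MEM
#5 head=7: st.MEM/xor.ALU i7/i8 dual
#6 head=9: and.ALU i9 RAW r2
#7 head=10: or.ALU i10 tail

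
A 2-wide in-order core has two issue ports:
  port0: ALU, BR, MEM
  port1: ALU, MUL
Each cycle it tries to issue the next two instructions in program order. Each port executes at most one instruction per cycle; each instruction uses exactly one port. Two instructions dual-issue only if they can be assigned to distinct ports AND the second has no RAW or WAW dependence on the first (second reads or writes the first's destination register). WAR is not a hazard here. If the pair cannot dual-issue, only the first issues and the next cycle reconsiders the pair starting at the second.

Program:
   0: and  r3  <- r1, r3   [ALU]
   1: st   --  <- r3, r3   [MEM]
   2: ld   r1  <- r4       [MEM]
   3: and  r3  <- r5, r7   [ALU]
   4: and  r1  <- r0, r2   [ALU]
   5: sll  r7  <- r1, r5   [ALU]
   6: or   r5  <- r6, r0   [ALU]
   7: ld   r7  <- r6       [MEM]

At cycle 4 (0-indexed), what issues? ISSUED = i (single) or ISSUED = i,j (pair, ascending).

ISSUED = 5,6

[0] i0  and  -- RAW r3
[1] i1  st  -- no-port MEM/MEM
[2] i2,i3  ld/and  -- pair
[3] i4  and  -- RAW r1
[4] i5,i6  sll/or  -- pair
[5] i7  ld  -- tail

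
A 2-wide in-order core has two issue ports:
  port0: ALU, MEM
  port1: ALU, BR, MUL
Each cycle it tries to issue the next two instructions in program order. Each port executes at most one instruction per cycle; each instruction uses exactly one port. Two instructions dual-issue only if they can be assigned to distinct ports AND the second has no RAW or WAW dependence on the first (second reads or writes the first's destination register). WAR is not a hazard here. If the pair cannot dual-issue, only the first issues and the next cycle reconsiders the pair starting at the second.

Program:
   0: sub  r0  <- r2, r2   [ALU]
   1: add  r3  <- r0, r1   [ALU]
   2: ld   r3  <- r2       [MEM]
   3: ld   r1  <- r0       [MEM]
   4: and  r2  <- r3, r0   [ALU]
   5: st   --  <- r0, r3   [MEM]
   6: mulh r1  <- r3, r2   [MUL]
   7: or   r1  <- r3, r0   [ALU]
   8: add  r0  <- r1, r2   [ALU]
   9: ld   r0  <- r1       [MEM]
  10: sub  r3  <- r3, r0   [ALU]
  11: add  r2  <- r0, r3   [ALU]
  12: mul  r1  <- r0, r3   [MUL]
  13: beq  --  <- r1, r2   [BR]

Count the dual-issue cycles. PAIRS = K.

PAIRS = 3

  cy0 -> i0 (sub) RAW r0
  cy1 -> i1 (add) WAW r3
  cy2 -> i2 (ld) no-port MEM/MEM
  cy3 -> i3/i4 (ld;and) dual
  cy4 -> i5/i6 (st;mulh) dual
  cy5 -> i7 (or) RAW r1
  cy6 -> i8 (add) WAW r0
  cy7 -> i9 (ld) RAW r0
  cy8 -> i10 (sub) RAW r3
  cy9 -> i11/i12 (add;mul) dual
  cy10 -> i13 (beq) tail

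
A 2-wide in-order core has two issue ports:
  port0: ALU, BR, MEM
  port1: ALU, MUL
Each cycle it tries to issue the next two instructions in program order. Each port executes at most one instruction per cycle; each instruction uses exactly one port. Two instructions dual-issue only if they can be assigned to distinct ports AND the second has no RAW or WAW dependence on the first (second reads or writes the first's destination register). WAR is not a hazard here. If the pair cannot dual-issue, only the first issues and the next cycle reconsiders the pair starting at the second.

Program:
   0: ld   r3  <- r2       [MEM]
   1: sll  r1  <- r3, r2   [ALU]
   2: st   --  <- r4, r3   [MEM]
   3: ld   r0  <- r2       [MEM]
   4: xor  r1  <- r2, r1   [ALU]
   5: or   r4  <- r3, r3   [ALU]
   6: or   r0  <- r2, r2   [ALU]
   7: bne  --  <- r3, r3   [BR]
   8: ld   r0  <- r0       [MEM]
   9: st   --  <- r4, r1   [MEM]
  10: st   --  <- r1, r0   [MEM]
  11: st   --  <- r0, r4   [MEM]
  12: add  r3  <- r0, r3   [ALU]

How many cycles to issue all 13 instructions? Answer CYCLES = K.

#0 head=0: ld i0 RAW r3
#1 head=1: sll+st i1,i2 pair
#2 head=3: ld+xor i3,i4 pair
#3 head=5: or+or i5,i6 pair
#4 head=7: bne i7 no-port BR/MEM
#5 head=8: ld i8 no-port MEM/MEM
#6 head=9: st i9 no-port MEM/MEM
#7 head=10: st i10 no-port MEM/MEM
#8 head=11: st+add i11,i12 pair

CYCLES = 9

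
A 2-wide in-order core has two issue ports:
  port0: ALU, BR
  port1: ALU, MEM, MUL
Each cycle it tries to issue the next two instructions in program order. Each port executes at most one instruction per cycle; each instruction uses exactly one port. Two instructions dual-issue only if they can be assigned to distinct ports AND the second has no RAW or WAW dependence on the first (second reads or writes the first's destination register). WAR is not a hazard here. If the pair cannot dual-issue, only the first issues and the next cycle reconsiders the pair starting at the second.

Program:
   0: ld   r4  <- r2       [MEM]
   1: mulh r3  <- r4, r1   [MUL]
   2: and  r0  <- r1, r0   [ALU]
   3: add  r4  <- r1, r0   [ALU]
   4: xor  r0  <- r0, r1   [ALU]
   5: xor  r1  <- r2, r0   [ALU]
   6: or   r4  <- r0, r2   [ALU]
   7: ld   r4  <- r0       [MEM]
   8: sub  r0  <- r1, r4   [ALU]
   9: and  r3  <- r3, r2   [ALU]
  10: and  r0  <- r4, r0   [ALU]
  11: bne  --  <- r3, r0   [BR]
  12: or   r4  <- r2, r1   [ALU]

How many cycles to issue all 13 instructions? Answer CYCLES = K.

CYCLES = 8

  cy0 -> i0 (ld.MEM) no-port MEM/MUL
  cy1 -> i1/i2 (mulh.MUL and.ALU) 2-wide
  cy2 -> i3/i4 (add.ALU xor.ALU) 2-wide
  cy3 -> i5/i6 (xor.ALU or.ALU) 2-wide
  cy4 -> i7 (ld.MEM) RAW r4
  cy5 -> i8/i9 (sub.ALU and.ALU) 2-wide
  cy6 -> i10 (and.ALU) RAW r0
  cy7 -> i11/i12 (bne.BR or.ALU) 2-wide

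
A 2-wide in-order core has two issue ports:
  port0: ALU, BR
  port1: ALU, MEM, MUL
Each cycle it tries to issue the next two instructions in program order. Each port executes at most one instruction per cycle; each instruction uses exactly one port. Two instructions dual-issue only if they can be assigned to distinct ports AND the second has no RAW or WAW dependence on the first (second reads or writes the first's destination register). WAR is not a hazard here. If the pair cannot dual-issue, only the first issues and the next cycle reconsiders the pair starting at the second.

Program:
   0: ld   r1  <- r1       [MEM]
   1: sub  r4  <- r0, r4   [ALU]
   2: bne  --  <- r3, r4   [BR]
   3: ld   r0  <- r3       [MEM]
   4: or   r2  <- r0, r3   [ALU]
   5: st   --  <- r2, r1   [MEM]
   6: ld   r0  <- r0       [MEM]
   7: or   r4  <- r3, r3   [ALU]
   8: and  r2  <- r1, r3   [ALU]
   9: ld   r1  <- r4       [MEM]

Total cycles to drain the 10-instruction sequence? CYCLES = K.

CYCLES = 6

t=0 i0/i1:ld sub ; pair
t=1 i2/i3:bne ld ; pair
t=2 i4:or ; RAW r2
t=3 i5:st ; no-port MEM/MEM
t=4 i6/i7:ld or ; pair
t=5 i8/i9:and ld ; pair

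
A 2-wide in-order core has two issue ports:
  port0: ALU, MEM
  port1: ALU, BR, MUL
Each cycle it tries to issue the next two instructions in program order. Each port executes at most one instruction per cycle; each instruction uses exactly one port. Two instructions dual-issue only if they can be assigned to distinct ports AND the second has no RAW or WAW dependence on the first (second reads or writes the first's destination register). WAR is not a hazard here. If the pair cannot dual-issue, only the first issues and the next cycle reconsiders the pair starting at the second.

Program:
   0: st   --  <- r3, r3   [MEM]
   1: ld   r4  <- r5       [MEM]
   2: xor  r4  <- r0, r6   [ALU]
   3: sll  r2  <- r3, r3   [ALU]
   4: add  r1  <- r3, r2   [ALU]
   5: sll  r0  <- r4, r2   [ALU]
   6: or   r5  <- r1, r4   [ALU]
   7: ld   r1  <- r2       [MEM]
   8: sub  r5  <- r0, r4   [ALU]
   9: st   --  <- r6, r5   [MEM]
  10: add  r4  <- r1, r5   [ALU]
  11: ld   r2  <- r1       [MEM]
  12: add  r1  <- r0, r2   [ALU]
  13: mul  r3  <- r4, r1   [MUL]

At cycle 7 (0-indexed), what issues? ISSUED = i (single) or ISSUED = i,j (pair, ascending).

ISSUED = 11

[0] i0  st.MEM  -- no-port MEM/MEM
[1] i1  ld.MEM  -- WAW r4
[2] i2&i3  xor.ALU;sll.ALU  -- 2-wide
[3] i4&i5  add.ALU;sll.ALU  -- 2-wide
[4] i6&i7  or.ALU;ld.MEM  -- 2-wide
[5] i8  sub.ALU  -- RAW r5
[6] i9&i10  st.MEM;add.ALU  -- 2-wide
[7] i11  ld.MEM  -- RAW r2
[8] i12  add.ALU  -- RAW r1
[9] i13  mul.MUL  -- tail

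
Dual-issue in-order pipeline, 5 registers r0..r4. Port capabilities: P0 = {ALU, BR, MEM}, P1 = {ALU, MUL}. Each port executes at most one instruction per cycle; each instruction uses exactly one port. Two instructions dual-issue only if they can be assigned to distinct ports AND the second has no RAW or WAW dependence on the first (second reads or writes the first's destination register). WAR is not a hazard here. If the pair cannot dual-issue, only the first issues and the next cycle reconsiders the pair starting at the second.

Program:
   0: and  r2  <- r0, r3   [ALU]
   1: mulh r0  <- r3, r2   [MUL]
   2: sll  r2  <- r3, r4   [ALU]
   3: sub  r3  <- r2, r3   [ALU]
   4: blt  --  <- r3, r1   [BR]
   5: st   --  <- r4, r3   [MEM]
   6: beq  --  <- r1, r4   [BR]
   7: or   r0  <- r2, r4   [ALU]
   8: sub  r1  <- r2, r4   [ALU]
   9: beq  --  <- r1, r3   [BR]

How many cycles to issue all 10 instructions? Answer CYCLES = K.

t=0 i0:and.ALU ; RAW r2
t=1 i1&i2:mulh.MUL;sll.ALU ; dual
t=2 i3:sub.ALU ; RAW r3
t=3 i4:blt.BR ; no-port BR/MEM
t=4 i5:st.MEM ; no-port MEM/BR
t=5 i6&i7:beq.BR;or.ALU ; dual
t=6 i8:sub.ALU ; RAW r1
t=7 i9:beq.BR ; tail

CYCLES = 8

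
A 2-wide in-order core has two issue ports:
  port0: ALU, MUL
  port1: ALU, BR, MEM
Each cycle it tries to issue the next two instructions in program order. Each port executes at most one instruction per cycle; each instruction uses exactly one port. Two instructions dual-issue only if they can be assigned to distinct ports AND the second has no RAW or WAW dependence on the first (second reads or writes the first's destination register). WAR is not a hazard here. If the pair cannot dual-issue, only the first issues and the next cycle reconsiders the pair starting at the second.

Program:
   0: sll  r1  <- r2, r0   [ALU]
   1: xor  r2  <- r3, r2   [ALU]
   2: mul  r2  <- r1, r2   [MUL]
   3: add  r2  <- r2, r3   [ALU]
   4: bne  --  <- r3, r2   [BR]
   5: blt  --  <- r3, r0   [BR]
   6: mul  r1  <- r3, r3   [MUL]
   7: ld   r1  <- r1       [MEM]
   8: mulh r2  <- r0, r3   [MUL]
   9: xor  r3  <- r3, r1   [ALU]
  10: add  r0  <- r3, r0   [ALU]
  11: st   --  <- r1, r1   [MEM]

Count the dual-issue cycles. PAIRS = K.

  cy0 -> i0+i1 (sll/xor) 2-wide
  cy1 -> i2 (mul) RAW+WAW r2
  cy2 -> i3 (add) RAW r2
  cy3 -> i4 (bne) no-port BR/BR
  cy4 -> i5+i6 (blt/mul) 2-wide
  cy5 -> i7+i8 (ld/mulh) 2-wide
  cy6 -> i9 (xor) RAW r3
  cy7 -> i10+i11 (add/st) 2-wide

PAIRS = 4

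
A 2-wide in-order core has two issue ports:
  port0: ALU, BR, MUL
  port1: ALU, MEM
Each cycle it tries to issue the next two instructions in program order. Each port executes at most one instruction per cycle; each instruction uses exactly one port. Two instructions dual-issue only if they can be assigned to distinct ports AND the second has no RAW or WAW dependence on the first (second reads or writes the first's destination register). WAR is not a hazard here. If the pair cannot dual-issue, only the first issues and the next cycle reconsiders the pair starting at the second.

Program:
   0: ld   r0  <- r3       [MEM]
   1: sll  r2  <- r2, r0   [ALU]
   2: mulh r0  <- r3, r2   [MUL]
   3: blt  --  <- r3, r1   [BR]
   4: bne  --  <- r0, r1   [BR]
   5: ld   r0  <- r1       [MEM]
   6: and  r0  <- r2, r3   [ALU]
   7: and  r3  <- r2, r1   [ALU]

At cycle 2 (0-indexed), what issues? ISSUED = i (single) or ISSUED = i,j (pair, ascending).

0. ld @i0  | RAW r0
1. sll @i1  | RAW r2
2. mulh @i2  | no-port MUL/BR
3. blt @i3  | no-port BR/BR
4. bne;ld @i4,i5  | pair
5. and;and @i6,i7  | pair

ISSUED = 2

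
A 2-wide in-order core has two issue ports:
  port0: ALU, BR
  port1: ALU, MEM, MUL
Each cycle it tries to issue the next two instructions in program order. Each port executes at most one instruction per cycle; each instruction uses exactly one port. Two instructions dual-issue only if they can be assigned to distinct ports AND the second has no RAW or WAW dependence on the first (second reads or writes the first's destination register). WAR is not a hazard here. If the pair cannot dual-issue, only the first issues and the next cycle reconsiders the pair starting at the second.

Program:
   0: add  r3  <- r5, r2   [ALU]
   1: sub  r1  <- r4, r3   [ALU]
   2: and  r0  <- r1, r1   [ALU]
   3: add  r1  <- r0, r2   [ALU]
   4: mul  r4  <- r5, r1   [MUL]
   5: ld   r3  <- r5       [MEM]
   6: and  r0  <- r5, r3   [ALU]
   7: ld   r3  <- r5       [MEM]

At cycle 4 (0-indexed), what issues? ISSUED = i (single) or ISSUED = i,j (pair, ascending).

ISSUED = 4

c0: i0 add  RAW r3
c1: i1 sub  RAW r1
c2: i2 and  RAW r0
c3: i3 add  RAW r1
c4: i4 mul  no-port MUL/MEM
c5: i5 ld  RAW r3
c6: i6+i7 and;ld  2-wide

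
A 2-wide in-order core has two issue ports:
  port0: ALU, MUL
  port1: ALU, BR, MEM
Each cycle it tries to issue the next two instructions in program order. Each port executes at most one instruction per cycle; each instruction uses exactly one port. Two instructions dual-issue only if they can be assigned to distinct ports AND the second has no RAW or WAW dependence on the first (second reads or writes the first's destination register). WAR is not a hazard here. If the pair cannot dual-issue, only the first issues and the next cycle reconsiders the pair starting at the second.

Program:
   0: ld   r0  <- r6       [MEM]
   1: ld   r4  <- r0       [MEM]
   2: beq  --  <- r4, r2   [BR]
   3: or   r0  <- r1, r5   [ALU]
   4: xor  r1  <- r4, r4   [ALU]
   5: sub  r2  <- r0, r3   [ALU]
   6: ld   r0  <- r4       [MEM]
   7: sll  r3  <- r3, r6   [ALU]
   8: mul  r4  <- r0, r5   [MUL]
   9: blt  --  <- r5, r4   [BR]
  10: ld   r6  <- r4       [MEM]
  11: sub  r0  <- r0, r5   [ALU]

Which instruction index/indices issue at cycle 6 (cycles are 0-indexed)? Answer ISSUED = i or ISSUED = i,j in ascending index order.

#0 head=0: ld.MEM i0 no-port MEM/MEM
#1 head=1: ld.MEM i1 no-port MEM/BR
#2 head=2: beq.BR/or.ALU i2,i3 2-wide
#3 head=4: xor.ALU/sub.ALU i4,i5 2-wide
#4 head=6: ld.MEM/sll.ALU i6,i7 2-wide
#5 head=8: mul.MUL i8 RAW r4
#6 head=9: blt.BR i9 no-port BR/MEM
#7 head=10: ld.MEM/sub.ALU i10,i11 2-wide

ISSUED = 9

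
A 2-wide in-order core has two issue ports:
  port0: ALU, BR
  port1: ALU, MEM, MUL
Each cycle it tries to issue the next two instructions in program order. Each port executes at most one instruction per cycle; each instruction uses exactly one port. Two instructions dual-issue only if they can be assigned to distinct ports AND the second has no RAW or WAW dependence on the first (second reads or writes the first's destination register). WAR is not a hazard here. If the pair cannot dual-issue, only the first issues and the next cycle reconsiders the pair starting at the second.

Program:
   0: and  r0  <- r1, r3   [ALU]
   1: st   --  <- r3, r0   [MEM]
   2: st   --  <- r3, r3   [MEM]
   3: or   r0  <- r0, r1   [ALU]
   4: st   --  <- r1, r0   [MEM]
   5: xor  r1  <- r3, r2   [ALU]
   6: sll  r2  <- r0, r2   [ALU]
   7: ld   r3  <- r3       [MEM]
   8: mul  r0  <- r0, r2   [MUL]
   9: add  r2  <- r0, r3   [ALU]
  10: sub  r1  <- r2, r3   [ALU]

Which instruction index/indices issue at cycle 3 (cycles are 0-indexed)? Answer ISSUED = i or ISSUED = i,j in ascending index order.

ISSUED = 4,5

  cy0 -> i0 (and) RAW r0
  cy1 -> i1 (st) no-port MEM/MEM
  cy2 -> i2,i3 (st+or) 2-wide
  cy3 -> i4,i5 (st+xor) 2-wide
  cy4 -> i6,i7 (sll+ld) 2-wide
  cy5 -> i8 (mul) RAW r0
  cy6 -> i9 (add) RAW r2
  cy7 -> i10 (sub) tail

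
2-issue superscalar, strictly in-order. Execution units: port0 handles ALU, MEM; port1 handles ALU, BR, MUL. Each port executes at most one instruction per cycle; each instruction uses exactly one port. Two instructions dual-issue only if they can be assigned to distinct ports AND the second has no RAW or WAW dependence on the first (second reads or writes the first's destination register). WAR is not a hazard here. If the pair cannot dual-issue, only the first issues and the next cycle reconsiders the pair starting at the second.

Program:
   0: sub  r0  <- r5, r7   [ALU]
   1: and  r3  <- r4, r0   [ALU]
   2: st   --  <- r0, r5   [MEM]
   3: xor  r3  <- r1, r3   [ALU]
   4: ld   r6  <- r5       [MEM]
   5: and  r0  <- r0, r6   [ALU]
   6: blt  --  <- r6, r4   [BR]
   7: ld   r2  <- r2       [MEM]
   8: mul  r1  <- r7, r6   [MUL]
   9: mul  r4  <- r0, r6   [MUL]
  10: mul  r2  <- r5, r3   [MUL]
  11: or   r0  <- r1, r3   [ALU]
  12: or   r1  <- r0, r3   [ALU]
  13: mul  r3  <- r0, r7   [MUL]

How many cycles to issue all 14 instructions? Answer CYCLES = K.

t=0 i0:sub.ALU ; RAW r0
t=1 i1+i2:and.ALU st.MEM ; dual
t=2 i3+i4:xor.ALU ld.MEM ; dual
t=3 i5+i6:and.ALU blt.BR ; dual
t=4 i7+i8:ld.MEM mul.MUL ; dual
t=5 i9:mul.MUL ; no-port MUL/MUL
t=6 i10+i11:mul.MUL or.ALU ; dual
t=7 i12+i13:or.ALU mul.MUL ; dual

CYCLES = 8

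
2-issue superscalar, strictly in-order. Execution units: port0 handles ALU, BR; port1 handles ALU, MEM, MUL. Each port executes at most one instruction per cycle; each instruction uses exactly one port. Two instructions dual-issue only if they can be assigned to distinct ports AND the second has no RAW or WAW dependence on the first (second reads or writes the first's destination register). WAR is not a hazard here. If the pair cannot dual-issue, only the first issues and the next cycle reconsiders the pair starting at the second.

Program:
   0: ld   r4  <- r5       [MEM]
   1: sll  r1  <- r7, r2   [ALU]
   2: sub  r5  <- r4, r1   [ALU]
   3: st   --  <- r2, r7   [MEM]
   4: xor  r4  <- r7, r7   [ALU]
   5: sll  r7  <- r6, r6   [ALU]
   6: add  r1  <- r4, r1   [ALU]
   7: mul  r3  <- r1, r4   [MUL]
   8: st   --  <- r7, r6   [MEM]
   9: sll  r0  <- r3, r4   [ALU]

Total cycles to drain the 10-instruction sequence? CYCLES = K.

CYCLES = 6

[0] i0+i1  ld.MEM+sll.ALU  -- dual
[1] i2+i3  sub.ALU+st.MEM  -- dual
[2] i4+i5  xor.ALU+sll.ALU  -- dual
[3] i6  add.ALU  -- RAW r1
[4] i7  mul.MUL  -- no-port MUL/MEM
[5] i8+i9  st.MEM+sll.ALU  -- dual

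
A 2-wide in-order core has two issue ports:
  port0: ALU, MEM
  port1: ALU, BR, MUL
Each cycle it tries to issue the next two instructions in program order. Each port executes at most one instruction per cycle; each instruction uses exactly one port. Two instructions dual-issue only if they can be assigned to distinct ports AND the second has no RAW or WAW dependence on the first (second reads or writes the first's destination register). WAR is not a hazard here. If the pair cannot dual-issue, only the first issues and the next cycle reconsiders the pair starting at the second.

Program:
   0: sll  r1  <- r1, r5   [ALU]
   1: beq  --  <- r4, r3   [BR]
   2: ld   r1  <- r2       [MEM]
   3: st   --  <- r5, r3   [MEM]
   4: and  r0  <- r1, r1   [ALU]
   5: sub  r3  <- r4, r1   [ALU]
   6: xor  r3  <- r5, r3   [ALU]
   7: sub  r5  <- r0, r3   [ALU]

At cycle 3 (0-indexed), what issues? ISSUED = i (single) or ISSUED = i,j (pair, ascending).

0. sll.ALU/beq.BR @i0/i1  | dual
1. ld.MEM @i2  | no-port MEM/MEM
2. st.MEM/and.ALU @i3/i4  | dual
3. sub.ALU @i5  | RAW+WAW r3
4. xor.ALU @i6  | RAW r3
5. sub.ALU @i7  | tail

ISSUED = 5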